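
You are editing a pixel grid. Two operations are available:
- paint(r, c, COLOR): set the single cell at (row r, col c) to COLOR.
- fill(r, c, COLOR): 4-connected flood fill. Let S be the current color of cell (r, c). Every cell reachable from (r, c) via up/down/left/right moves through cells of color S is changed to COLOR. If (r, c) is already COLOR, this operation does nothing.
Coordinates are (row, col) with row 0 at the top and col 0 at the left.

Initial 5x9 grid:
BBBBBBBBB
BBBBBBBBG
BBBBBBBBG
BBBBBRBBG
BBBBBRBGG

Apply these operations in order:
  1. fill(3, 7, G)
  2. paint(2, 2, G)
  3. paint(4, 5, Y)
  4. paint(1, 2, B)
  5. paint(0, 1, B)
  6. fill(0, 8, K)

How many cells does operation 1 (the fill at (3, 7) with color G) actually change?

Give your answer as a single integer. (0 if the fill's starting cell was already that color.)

After op 1 fill(3,7,G) [38 cells changed]:
GGGGGGGGG
GGGGGGGGG
GGGGGGGGG
GGGGGRGGG
GGGGGRGGG

Answer: 38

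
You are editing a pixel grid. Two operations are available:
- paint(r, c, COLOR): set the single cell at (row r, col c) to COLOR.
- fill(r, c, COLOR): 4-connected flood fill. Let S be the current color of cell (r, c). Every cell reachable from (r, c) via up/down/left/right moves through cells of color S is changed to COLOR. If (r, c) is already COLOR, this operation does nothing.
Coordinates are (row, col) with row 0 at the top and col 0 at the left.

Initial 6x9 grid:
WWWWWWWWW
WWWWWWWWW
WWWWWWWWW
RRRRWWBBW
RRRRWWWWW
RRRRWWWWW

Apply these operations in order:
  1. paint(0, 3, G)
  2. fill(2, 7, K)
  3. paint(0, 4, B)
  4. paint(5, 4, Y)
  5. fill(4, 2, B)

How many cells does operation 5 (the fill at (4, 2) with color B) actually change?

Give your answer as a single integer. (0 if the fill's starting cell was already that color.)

After op 1 paint(0,3,G):
WWWGWWWWW
WWWWWWWWW
WWWWWWWWW
RRRRWWBBW
RRRRWWWWW
RRRRWWWWW
After op 2 fill(2,7,K) [39 cells changed]:
KKKGKKKKK
KKKKKKKKK
KKKKKKKKK
RRRRKKBBK
RRRRKKKKK
RRRRKKKKK
After op 3 paint(0,4,B):
KKKGBKKKK
KKKKKKKKK
KKKKKKKKK
RRRRKKBBK
RRRRKKKKK
RRRRKKKKK
After op 4 paint(5,4,Y):
KKKGBKKKK
KKKKKKKKK
KKKKKKKKK
RRRRKKBBK
RRRRKKKKK
RRRRYKKKK
After op 5 fill(4,2,B) [12 cells changed]:
KKKGBKKKK
KKKKKKKKK
KKKKKKKKK
BBBBKKBBK
BBBBKKKKK
BBBBYKKKK

Answer: 12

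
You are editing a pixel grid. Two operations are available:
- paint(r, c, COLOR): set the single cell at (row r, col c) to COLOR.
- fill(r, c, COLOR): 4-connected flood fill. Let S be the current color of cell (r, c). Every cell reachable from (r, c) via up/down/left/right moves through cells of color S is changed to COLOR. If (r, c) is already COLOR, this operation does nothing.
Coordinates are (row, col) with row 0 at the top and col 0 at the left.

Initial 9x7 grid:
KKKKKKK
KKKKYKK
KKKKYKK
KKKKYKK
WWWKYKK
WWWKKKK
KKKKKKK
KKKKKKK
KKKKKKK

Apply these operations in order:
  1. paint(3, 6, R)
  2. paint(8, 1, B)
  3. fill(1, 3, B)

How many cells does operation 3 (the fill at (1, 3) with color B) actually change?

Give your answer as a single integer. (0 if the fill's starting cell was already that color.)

Answer: 51

Derivation:
After op 1 paint(3,6,R):
KKKKKKK
KKKKYKK
KKKKYKK
KKKKYKR
WWWKYKK
WWWKKKK
KKKKKKK
KKKKKKK
KKKKKKK
After op 2 paint(8,1,B):
KKKKKKK
KKKKYKK
KKKKYKK
KKKKYKR
WWWKYKK
WWWKKKK
KKKKKKK
KKKKKKK
KBKKKKK
After op 3 fill(1,3,B) [51 cells changed]:
BBBBBBB
BBBBYBB
BBBBYBB
BBBBYBR
WWWBYBB
WWWBBBB
BBBBBBB
BBBBBBB
BBBBBBB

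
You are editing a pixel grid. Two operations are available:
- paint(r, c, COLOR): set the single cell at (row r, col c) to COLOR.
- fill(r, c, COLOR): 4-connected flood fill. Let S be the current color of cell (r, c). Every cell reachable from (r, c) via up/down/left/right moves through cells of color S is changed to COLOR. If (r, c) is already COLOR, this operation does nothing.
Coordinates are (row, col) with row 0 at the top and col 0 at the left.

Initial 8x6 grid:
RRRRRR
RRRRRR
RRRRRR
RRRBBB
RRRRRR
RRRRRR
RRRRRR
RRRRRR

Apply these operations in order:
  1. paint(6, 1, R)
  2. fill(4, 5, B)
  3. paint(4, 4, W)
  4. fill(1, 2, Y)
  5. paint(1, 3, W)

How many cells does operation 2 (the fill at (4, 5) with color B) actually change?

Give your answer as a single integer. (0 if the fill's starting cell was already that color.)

Answer: 45

Derivation:
After op 1 paint(6,1,R):
RRRRRR
RRRRRR
RRRRRR
RRRBBB
RRRRRR
RRRRRR
RRRRRR
RRRRRR
After op 2 fill(4,5,B) [45 cells changed]:
BBBBBB
BBBBBB
BBBBBB
BBBBBB
BBBBBB
BBBBBB
BBBBBB
BBBBBB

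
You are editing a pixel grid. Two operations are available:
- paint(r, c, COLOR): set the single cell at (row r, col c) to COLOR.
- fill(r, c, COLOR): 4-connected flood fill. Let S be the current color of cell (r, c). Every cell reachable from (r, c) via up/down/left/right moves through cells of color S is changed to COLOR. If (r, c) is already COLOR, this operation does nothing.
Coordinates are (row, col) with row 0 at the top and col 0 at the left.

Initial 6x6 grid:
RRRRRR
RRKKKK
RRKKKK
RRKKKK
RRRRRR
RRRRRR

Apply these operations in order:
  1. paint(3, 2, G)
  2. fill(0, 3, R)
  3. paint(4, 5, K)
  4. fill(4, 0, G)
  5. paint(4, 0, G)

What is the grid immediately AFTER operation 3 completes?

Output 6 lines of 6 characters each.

Answer: RRRRRR
RRKKKK
RRKKKK
RRGKKK
RRRRRK
RRRRRR

Derivation:
After op 1 paint(3,2,G):
RRRRRR
RRKKKK
RRKKKK
RRGKKK
RRRRRR
RRRRRR
After op 2 fill(0,3,R) [0 cells changed]:
RRRRRR
RRKKKK
RRKKKK
RRGKKK
RRRRRR
RRRRRR
After op 3 paint(4,5,K):
RRRRRR
RRKKKK
RRKKKK
RRGKKK
RRRRRK
RRRRRR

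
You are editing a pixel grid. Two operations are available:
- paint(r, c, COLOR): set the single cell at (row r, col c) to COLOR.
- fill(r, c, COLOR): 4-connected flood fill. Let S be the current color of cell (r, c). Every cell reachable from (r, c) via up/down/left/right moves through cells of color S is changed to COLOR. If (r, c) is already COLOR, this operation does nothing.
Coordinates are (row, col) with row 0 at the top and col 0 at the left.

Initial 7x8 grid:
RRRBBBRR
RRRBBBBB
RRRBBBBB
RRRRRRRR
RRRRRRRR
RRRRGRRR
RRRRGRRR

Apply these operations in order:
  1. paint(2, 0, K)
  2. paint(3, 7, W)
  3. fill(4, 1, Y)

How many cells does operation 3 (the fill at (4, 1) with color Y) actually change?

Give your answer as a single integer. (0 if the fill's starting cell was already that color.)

Answer: 37

Derivation:
After op 1 paint(2,0,K):
RRRBBBRR
RRRBBBBB
KRRBBBBB
RRRRRRRR
RRRRRRRR
RRRRGRRR
RRRRGRRR
After op 2 paint(3,7,W):
RRRBBBRR
RRRBBBBB
KRRBBBBB
RRRRRRRW
RRRRRRRR
RRRRGRRR
RRRRGRRR
After op 3 fill(4,1,Y) [37 cells changed]:
YYYBBBRR
YYYBBBBB
KYYBBBBB
YYYYYYYW
YYYYYYYY
YYYYGYYY
YYYYGYYY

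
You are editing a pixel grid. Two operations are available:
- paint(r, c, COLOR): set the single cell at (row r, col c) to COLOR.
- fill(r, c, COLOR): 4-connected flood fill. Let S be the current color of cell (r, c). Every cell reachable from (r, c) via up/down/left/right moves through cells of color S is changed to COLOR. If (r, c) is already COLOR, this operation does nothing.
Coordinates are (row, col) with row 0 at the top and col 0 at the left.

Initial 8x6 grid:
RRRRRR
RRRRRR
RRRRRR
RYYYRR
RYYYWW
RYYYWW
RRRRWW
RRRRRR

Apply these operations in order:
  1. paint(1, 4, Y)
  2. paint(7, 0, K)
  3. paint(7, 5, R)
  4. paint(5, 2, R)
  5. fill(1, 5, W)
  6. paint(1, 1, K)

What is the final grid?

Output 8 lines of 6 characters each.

After op 1 paint(1,4,Y):
RRRRRR
RRRRYR
RRRRRR
RYYYRR
RYYYWW
RYYYWW
RRRRWW
RRRRRR
After op 2 paint(7,0,K):
RRRRRR
RRRRYR
RRRRRR
RYYYRR
RYYYWW
RYYYWW
RRRRWW
KRRRRR
After op 3 paint(7,5,R):
RRRRRR
RRRRYR
RRRRRR
RYYYRR
RYYYWW
RYYYWW
RRRRWW
KRRRRR
After op 4 paint(5,2,R):
RRRRRR
RRRRYR
RRRRRR
RYYYRR
RYYYWW
RYRYWW
RRRRWW
KRRRRR
After op 5 fill(1,5,W) [32 cells changed]:
WWWWWW
WWWWYW
WWWWWW
WYYYWW
WYYYWW
WYWYWW
WWWWWW
KWWWWW
After op 6 paint(1,1,K):
WWWWWW
WKWWYW
WWWWWW
WYYYWW
WYYYWW
WYWYWW
WWWWWW
KWWWWW

Answer: WWWWWW
WKWWYW
WWWWWW
WYYYWW
WYYYWW
WYWYWW
WWWWWW
KWWWWW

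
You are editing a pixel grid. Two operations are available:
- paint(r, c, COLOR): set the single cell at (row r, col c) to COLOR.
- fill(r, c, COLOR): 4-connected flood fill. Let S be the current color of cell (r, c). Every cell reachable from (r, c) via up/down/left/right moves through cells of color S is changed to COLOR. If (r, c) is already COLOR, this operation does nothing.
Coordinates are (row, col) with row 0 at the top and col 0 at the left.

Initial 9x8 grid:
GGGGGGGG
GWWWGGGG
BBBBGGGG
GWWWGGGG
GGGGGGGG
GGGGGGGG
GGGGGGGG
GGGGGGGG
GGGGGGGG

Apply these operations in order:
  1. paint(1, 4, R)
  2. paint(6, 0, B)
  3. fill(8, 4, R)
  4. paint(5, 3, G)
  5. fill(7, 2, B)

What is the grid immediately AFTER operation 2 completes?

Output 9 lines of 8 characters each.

Answer: GGGGGGGG
GWWWRGGG
BBBBGGGG
GWWWGGGG
GGGGGGGG
GGGGGGGG
BGGGGGGG
GGGGGGGG
GGGGGGGG

Derivation:
After op 1 paint(1,4,R):
GGGGGGGG
GWWWRGGG
BBBBGGGG
GWWWGGGG
GGGGGGGG
GGGGGGGG
GGGGGGGG
GGGGGGGG
GGGGGGGG
After op 2 paint(6,0,B):
GGGGGGGG
GWWWRGGG
BBBBGGGG
GWWWGGGG
GGGGGGGG
GGGGGGGG
BGGGGGGG
GGGGGGGG
GGGGGGGG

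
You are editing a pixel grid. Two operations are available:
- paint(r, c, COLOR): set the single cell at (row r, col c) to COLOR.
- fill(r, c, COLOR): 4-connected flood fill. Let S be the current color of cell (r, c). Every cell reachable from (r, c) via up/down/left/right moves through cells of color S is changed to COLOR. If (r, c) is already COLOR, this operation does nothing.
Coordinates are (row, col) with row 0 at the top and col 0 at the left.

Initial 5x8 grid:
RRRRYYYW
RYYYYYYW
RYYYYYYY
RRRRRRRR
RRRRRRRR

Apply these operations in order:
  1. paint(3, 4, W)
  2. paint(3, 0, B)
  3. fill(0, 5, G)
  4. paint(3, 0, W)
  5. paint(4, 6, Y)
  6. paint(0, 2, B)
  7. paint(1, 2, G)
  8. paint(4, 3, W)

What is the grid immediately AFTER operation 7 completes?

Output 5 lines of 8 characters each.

Answer: RRBRGGGW
RGGGGGGW
RGGGGGGG
WRRRWRRR
RRRRRRYR

Derivation:
After op 1 paint(3,4,W):
RRRRYYYW
RYYYYYYW
RYYYYYYY
RRRRWRRR
RRRRRRRR
After op 2 paint(3,0,B):
RRRRYYYW
RYYYYYYW
RYYYYYYY
BRRRWRRR
RRRRRRRR
After op 3 fill(0,5,G) [16 cells changed]:
RRRRGGGW
RGGGGGGW
RGGGGGGG
BRRRWRRR
RRRRRRRR
After op 4 paint(3,0,W):
RRRRGGGW
RGGGGGGW
RGGGGGGG
WRRRWRRR
RRRRRRRR
After op 5 paint(4,6,Y):
RRRRGGGW
RGGGGGGW
RGGGGGGG
WRRRWRRR
RRRRRRYR
After op 6 paint(0,2,B):
RRBRGGGW
RGGGGGGW
RGGGGGGG
WRRRWRRR
RRRRRRYR
After op 7 paint(1,2,G):
RRBRGGGW
RGGGGGGW
RGGGGGGG
WRRRWRRR
RRRRRRYR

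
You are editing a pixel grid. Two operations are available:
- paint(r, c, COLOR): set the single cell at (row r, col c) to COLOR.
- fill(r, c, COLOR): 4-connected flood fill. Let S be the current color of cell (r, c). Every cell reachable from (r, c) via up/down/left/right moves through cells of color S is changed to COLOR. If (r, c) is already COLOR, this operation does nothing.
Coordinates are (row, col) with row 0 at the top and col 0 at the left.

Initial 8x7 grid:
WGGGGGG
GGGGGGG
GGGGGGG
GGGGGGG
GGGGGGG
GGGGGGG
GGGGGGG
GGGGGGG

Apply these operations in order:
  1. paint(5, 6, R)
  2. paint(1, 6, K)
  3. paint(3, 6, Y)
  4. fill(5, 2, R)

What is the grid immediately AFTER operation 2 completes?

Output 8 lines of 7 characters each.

After op 1 paint(5,6,R):
WGGGGGG
GGGGGGG
GGGGGGG
GGGGGGG
GGGGGGG
GGGGGGR
GGGGGGG
GGGGGGG
After op 2 paint(1,6,K):
WGGGGGG
GGGGGGK
GGGGGGG
GGGGGGG
GGGGGGG
GGGGGGR
GGGGGGG
GGGGGGG

Answer: WGGGGGG
GGGGGGK
GGGGGGG
GGGGGGG
GGGGGGG
GGGGGGR
GGGGGGG
GGGGGGG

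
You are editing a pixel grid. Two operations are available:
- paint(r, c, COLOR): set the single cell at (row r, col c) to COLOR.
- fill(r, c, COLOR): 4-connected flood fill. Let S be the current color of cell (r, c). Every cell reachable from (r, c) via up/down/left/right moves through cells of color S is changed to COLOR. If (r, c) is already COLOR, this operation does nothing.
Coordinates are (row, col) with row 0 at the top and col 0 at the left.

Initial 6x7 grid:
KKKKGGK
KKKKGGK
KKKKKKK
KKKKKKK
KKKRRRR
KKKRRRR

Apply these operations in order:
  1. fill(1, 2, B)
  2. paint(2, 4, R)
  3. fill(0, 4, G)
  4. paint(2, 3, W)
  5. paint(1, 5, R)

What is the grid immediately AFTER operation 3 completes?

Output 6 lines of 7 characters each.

Answer: BBBBGGB
BBBBGGB
BBBBRBB
BBBBBBB
BBBRRRR
BBBRRRR

Derivation:
After op 1 fill(1,2,B) [30 cells changed]:
BBBBGGB
BBBBGGB
BBBBBBB
BBBBBBB
BBBRRRR
BBBRRRR
After op 2 paint(2,4,R):
BBBBGGB
BBBBGGB
BBBBRBB
BBBBBBB
BBBRRRR
BBBRRRR
After op 3 fill(0,4,G) [0 cells changed]:
BBBBGGB
BBBBGGB
BBBBRBB
BBBBBBB
BBBRRRR
BBBRRRR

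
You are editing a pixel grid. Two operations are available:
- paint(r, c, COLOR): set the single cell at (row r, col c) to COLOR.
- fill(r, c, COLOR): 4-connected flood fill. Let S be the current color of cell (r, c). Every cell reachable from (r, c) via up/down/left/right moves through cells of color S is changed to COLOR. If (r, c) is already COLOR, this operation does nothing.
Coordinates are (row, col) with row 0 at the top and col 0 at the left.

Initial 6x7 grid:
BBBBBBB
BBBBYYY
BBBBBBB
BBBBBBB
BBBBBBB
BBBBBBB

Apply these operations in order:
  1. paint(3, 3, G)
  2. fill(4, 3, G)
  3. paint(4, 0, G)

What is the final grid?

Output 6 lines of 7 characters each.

Answer: GGGGGGG
GGGGYYY
GGGGGGG
GGGGGGG
GGGGGGG
GGGGGGG

Derivation:
After op 1 paint(3,3,G):
BBBBBBB
BBBBYYY
BBBBBBB
BBBGBBB
BBBBBBB
BBBBBBB
After op 2 fill(4,3,G) [38 cells changed]:
GGGGGGG
GGGGYYY
GGGGGGG
GGGGGGG
GGGGGGG
GGGGGGG
After op 3 paint(4,0,G):
GGGGGGG
GGGGYYY
GGGGGGG
GGGGGGG
GGGGGGG
GGGGGGG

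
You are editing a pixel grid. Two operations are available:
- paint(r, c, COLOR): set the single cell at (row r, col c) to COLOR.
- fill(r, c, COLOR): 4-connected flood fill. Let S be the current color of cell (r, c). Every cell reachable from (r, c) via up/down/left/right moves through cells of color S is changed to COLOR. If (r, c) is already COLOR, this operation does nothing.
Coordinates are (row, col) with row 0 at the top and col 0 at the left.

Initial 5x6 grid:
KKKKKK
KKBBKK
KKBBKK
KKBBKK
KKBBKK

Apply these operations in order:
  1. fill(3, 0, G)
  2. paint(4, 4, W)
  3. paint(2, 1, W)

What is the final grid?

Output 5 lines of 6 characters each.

Answer: GGGGGG
GGBBGG
GWBBGG
GGBBGG
GGBBWG

Derivation:
After op 1 fill(3,0,G) [22 cells changed]:
GGGGGG
GGBBGG
GGBBGG
GGBBGG
GGBBGG
After op 2 paint(4,4,W):
GGGGGG
GGBBGG
GGBBGG
GGBBGG
GGBBWG
After op 3 paint(2,1,W):
GGGGGG
GGBBGG
GWBBGG
GGBBGG
GGBBWG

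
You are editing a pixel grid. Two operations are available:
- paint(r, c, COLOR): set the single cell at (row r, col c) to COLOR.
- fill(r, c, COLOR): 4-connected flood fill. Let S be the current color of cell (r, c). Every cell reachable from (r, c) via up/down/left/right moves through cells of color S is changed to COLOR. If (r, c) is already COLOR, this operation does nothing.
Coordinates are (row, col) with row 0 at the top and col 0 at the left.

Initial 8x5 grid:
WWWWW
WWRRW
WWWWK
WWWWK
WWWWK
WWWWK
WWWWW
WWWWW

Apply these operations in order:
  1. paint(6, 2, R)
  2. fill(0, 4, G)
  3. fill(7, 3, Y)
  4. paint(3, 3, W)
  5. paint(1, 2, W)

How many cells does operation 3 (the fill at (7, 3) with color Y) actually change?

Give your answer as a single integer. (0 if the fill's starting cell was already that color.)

After op 1 paint(6,2,R):
WWWWW
WWRRW
WWWWK
WWWWK
WWWWK
WWWWK
WWRWW
WWWWW
After op 2 fill(0,4,G) [33 cells changed]:
GGGGG
GGRRG
GGGGK
GGGGK
GGGGK
GGGGK
GGRGG
GGGGG
After op 3 fill(7,3,Y) [33 cells changed]:
YYYYY
YYRRY
YYYYK
YYYYK
YYYYK
YYYYK
YYRYY
YYYYY

Answer: 33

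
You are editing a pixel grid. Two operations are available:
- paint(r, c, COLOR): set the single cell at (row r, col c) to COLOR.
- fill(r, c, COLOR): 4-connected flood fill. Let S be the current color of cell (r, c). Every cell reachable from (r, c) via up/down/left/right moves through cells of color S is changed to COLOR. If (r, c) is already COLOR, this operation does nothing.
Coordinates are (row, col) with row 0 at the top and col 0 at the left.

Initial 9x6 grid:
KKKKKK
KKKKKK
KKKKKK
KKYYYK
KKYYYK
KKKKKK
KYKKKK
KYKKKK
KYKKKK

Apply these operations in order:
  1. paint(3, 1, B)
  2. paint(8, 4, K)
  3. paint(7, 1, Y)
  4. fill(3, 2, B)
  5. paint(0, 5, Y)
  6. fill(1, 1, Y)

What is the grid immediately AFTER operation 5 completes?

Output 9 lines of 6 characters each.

After op 1 paint(3,1,B):
KKKKKK
KKKKKK
KKKKKK
KBYYYK
KKYYYK
KKKKKK
KYKKKK
KYKKKK
KYKKKK
After op 2 paint(8,4,K):
KKKKKK
KKKKKK
KKKKKK
KBYYYK
KKYYYK
KKKKKK
KYKKKK
KYKKKK
KYKKKK
After op 3 paint(7,1,Y):
KKKKKK
KKKKKK
KKKKKK
KBYYYK
KKYYYK
KKKKKK
KYKKKK
KYKKKK
KYKKKK
After op 4 fill(3,2,B) [6 cells changed]:
KKKKKK
KKKKKK
KKKKKK
KBBBBK
KKBBBK
KKKKKK
KYKKKK
KYKKKK
KYKKKK
After op 5 paint(0,5,Y):
KKKKKY
KKKKKK
KKKKKK
KBBBBK
KKBBBK
KKKKKK
KYKKKK
KYKKKK
KYKKKK

Answer: KKKKKY
KKKKKK
KKKKKK
KBBBBK
KKBBBK
KKKKKK
KYKKKK
KYKKKK
KYKKKK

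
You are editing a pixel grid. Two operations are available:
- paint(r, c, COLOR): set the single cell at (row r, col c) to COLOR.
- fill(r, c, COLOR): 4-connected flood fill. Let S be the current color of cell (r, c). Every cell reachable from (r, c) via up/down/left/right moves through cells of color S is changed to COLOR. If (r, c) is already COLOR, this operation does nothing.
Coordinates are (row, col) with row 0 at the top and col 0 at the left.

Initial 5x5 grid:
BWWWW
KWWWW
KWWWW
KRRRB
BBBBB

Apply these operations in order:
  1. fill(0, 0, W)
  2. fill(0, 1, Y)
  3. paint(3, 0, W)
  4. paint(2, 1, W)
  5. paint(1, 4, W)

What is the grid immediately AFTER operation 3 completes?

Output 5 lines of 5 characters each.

Answer: YYYYY
KYYYY
KYYYY
WRRRB
BBBBB

Derivation:
After op 1 fill(0,0,W) [1 cells changed]:
WWWWW
KWWWW
KWWWW
KRRRB
BBBBB
After op 2 fill(0,1,Y) [13 cells changed]:
YYYYY
KYYYY
KYYYY
KRRRB
BBBBB
After op 3 paint(3,0,W):
YYYYY
KYYYY
KYYYY
WRRRB
BBBBB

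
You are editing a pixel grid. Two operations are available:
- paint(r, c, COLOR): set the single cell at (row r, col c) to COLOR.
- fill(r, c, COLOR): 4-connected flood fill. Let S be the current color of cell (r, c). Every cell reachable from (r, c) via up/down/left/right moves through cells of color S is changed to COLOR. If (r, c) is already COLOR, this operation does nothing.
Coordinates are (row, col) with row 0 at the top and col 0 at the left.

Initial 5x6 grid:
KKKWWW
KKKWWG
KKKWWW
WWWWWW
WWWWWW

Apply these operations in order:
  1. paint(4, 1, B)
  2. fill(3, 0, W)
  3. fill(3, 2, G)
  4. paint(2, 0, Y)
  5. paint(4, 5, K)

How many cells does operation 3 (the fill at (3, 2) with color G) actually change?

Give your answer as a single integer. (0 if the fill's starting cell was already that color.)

After op 1 paint(4,1,B):
KKKWWW
KKKWWG
KKKWWW
WWWWWW
WBWWWW
After op 2 fill(3,0,W) [0 cells changed]:
KKKWWW
KKKWWG
KKKWWW
WWWWWW
WBWWWW
After op 3 fill(3,2,G) [19 cells changed]:
KKKGGG
KKKGGG
KKKGGG
GGGGGG
GBGGGG

Answer: 19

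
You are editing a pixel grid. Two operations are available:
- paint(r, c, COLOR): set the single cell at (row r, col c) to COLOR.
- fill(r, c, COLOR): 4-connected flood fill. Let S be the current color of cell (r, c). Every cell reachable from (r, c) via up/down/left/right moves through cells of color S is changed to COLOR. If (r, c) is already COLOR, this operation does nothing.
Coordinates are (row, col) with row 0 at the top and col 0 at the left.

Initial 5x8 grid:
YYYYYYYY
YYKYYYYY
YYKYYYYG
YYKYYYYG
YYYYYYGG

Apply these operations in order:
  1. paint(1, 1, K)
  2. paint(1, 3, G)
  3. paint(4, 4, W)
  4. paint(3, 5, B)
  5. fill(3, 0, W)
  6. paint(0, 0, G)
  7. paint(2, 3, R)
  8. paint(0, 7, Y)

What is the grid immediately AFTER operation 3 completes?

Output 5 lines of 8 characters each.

After op 1 paint(1,1,K):
YYYYYYYY
YKKYYYYY
YYKYYYYG
YYKYYYYG
YYYYYYGG
After op 2 paint(1,3,G):
YYYYYYYY
YKKGYYYY
YYKYYYYG
YYKYYYYG
YYYYYYGG
After op 3 paint(4,4,W):
YYYYYYYY
YKKGYYYY
YYKYYYYG
YYKYYYYG
YYYYWYGG

Answer: YYYYYYYY
YKKGYYYY
YYKYYYYG
YYKYYYYG
YYYYWYGG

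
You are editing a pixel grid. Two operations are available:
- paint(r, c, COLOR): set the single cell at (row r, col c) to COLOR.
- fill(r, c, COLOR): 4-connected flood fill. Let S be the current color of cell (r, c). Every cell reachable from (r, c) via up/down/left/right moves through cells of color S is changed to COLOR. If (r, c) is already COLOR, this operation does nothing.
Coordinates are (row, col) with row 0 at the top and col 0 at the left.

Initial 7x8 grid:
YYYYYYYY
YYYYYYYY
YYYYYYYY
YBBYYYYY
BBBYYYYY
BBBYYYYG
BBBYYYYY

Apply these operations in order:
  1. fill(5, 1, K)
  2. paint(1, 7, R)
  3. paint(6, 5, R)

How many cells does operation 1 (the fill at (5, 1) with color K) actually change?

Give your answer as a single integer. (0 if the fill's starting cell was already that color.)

After op 1 fill(5,1,K) [11 cells changed]:
YYYYYYYY
YYYYYYYY
YYYYYYYY
YKKYYYYY
KKKYYYYY
KKKYYYYG
KKKYYYYY

Answer: 11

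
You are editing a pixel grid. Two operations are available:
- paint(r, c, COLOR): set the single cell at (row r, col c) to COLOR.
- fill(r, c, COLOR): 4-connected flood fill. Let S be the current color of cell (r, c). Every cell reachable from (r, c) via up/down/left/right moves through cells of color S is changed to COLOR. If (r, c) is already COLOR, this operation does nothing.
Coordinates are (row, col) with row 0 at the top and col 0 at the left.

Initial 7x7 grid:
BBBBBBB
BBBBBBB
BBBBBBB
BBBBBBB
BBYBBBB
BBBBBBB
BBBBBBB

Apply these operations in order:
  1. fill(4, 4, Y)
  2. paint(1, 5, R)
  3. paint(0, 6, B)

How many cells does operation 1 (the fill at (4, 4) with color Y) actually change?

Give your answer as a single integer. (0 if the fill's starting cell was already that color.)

Answer: 48

Derivation:
After op 1 fill(4,4,Y) [48 cells changed]:
YYYYYYY
YYYYYYY
YYYYYYY
YYYYYYY
YYYYYYY
YYYYYYY
YYYYYYY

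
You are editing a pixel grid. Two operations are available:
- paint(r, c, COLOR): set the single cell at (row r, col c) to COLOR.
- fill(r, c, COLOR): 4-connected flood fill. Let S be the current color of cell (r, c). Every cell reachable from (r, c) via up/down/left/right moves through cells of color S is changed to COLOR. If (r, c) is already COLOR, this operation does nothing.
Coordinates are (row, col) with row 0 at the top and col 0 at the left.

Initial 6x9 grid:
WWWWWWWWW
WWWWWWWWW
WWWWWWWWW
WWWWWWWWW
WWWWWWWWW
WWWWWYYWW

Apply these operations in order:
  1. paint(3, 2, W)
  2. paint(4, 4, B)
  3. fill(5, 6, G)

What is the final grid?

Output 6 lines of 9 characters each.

Answer: WWWWWWWWW
WWWWWWWWW
WWWWWWWWW
WWWWWWWWW
WWWWBWWWW
WWWWWGGWW

Derivation:
After op 1 paint(3,2,W):
WWWWWWWWW
WWWWWWWWW
WWWWWWWWW
WWWWWWWWW
WWWWWWWWW
WWWWWYYWW
After op 2 paint(4,4,B):
WWWWWWWWW
WWWWWWWWW
WWWWWWWWW
WWWWWWWWW
WWWWBWWWW
WWWWWYYWW
After op 3 fill(5,6,G) [2 cells changed]:
WWWWWWWWW
WWWWWWWWW
WWWWWWWWW
WWWWWWWWW
WWWWBWWWW
WWWWWGGWW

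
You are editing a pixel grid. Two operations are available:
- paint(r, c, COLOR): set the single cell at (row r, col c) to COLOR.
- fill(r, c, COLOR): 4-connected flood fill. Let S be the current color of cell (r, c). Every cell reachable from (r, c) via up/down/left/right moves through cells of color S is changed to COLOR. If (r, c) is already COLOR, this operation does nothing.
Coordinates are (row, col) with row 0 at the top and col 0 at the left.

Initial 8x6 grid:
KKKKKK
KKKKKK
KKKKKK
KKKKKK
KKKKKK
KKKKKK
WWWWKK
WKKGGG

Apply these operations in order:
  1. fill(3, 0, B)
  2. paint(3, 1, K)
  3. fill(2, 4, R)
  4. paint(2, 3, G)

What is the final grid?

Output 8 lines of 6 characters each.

Answer: RRRRRR
RRRRRR
RRRGRR
RKRRRR
RRRRRR
RRRRRR
WWWWRR
WKKGGG

Derivation:
After op 1 fill(3,0,B) [38 cells changed]:
BBBBBB
BBBBBB
BBBBBB
BBBBBB
BBBBBB
BBBBBB
WWWWBB
WKKGGG
After op 2 paint(3,1,K):
BBBBBB
BBBBBB
BBBBBB
BKBBBB
BBBBBB
BBBBBB
WWWWBB
WKKGGG
After op 3 fill(2,4,R) [37 cells changed]:
RRRRRR
RRRRRR
RRRRRR
RKRRRR
RRRRRR
RRRRRR
WWWWRR
WKKGGG
After op 4 paint(2,3,G):
RRRRRR
RRRRRR
RRRGRR
RKRRRR
RRRRRR
RRRRRR
WWWWRR
WKKGGG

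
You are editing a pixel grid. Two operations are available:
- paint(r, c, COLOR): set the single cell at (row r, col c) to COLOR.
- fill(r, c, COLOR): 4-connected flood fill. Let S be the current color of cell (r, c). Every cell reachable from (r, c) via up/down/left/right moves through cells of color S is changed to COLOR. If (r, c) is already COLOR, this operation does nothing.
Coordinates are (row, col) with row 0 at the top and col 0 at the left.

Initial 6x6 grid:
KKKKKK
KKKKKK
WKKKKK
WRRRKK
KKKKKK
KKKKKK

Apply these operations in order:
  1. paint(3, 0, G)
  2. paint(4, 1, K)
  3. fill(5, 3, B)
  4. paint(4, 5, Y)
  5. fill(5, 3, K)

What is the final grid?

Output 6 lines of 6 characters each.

Answer: KKKKKK
KKKKKK
WKKKKK
GRRRKK
KKKKKY
KKKKKK

Derivation:
After op 1 paint(3,0,G):
KKKKKK
KKKKKK
WKKKKK
GRRRKK
KKKKKK
KKKKKK
After op 2 paint(4,1,K):
KKKKKK
KKKKKK
WKKKKK
GRRRKK
KKKKKK
KKKKKK
After op 3 fill(5,3,B) [31 cells changed]:
BBBBBB
BBBBBB
WBBBBB
GRRRBB
BBBBBB
BBBBBB
After op 4 paint(4,5,Y):
BBBBBB
BBBBBB
WBBBBB
GRRRBB
BBBBBY
BBBBBB
After op 5 fill(5,3,K) [30 cells changed]:
KKKKKK
KKKKKK
WKKKKK
GRRRKK
KKKKKY
KKKKKK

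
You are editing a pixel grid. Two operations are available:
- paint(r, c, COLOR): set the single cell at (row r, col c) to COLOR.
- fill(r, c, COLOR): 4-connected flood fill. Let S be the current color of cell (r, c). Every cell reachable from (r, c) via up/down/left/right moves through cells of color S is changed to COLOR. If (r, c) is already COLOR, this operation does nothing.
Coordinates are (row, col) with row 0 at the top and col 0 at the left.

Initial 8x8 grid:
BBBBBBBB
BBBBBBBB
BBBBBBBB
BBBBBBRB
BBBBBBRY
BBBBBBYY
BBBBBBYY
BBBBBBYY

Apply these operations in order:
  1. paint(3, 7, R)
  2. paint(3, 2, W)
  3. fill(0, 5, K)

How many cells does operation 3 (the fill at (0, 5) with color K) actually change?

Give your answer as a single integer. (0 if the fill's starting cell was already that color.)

After op 1 paint(3,7,R):
BBBBBBBB
BBBBBBBB
BBBBBBBB
BBBBBBRR
BBBBBBRY
BBBBBBYY
BBBBBBYY
BBBBBBYY
After op 2 paint(3,2,W):
BBBBBBBB
BBBBBBBB
BBBBBBBB
BBWBBBRR
BBBBBBRY
BBBBBBYY
BBBBBBYY
BBBBBBYY
After op 3 fill(0,5,K) [53 cells changed]:
KKKKKKKK
KKKKKKKK
KKKKKKKK
KKWKKKRR
KKKKKKRY
KKKKKKYY
KKKKKKYY
KKKKKKYY

Answer: 53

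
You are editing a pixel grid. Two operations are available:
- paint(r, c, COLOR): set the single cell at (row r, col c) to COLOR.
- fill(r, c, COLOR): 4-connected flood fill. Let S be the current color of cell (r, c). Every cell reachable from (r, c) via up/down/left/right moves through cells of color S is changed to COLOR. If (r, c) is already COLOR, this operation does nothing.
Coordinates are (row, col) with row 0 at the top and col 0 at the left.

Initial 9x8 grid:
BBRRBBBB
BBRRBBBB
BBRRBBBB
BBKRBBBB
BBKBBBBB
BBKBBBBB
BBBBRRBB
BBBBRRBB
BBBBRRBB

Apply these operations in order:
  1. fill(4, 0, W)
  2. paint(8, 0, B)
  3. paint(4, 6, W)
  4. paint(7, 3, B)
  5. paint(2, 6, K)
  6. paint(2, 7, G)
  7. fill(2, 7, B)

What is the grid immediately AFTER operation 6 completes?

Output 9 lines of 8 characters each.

After op 1 fill(4,0,W) [56 cells changed]:
WWRRWWWW
WWRRWWWW
WWRRWWWW
WWKRWWWW
WWKWWWWW
WWKWWWWW
WWWWRRWW
WWWWRRWW
WWWWRRWW
After op 2 paint(8,0,B):
WWRRWWWW
WWRRWWWW
WWRRWWWW
WWKRWWWW
WWKWWWWW
WWKWWWWW
WWWWRRWW
WWWWRRWW
BWWWRRWW
After op 3 paint(4,6,W):
WWRRWWWW
WWRRWWWW
WWRRWWWW
WWKRWWWW
WWKWWWWW
WWKWWWWW
WWWWRRWW
WWWWRRWW
BWWWRRWW
After op 4 paint(7,3,B):
WWRRWWWW
WWRRWWWW
WWRRWWWW
WWKRWWWW
WWKWWWWW
WWKWWWWW
WWWWRRWW
WWWBRRWW
BWWWRRWW
After op 5 paint(2,6,K):
WWRRWWWW
WWRRWWWW
WWRRWWKW
WWKRWWWW
WWKWWWWW
WWKWWWWW
WWWWRRWW
WWWBRRWW
BWWWRRWW
After op 6 paint(2,7,G):
WWRRWWWW
WWRRWWWW
WWRRWWKG
WWKRWWWW
WWKWWWWW
WWKWWWWW
WWWWRRWW
WWWBRRWW
BWWWRRWW

Answer: WWRRWWWW
WWRRWWWW
WWRRWWKG
WWKRWWWW
WWKWWWWW
WWKWWWWW
WWWWRRWW
WWWBRRWW
BWWWRRWW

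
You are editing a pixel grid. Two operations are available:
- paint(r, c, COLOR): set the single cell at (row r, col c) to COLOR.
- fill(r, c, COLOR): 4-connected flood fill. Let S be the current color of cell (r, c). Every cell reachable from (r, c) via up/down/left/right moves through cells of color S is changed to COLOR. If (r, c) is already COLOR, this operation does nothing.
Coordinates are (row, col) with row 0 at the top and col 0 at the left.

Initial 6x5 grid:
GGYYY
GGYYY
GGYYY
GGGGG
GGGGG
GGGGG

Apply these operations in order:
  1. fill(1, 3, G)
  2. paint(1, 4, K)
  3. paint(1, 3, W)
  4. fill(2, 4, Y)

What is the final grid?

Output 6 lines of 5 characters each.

After op 1 fill(1,3,G) [9 cells changed]:
GGGGG
GGGGG
GGGGG
GGGGG
GGGGG
GGGGG
After op 2 paint(1,4,K):
GGGGG
GGGGK
GGGGG
GGGGG
GGGGG
GGGGG
After op 3 paint(1,3,W):
GGGGG
GGGWK
GGGGG
GGGGG
GGGGG
GGGGG
After op 4 fill(2,4,Y) [28 cells changed]:
YYYYY
YYYWK
YYYYY
YYYYY
YYYYY
YYYYY

Answer: YYYYY
YYYWK
YYYYY
YYYYY
YYYYY
YYYYY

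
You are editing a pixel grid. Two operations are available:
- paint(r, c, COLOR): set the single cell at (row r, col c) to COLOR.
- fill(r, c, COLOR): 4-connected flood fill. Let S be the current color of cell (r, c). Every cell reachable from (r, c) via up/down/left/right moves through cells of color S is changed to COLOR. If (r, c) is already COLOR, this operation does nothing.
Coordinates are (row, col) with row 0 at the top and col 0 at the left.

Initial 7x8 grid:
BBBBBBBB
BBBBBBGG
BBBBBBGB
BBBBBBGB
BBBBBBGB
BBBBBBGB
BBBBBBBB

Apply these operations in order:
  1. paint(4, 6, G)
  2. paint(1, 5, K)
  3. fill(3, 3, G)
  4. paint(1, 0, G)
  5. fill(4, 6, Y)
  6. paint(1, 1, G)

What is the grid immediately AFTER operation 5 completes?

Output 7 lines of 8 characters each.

After op 1 paint(4,6,G):
BBBBBBBB
BBBBBBGG
BBBBBBGB
BBBBBBGB
BBBBBBGB
BBBBBBGB
BBBBBBBB
After op 2 paint(1,5,K):
BBBBBBBB
BBBBBKGG
BBBBBBGB
BBBBBBGB
BBBBBBGB
BBBBBBGB
BBBBBBBB
After op 3 fill(3,3,G) [49 cells changed]:
GGGGGGGG
GGGGGKGG
GGGGGGGG
GGGGGGGG
GGGGGGGG
GGGGGGGG
GGGGGGGG
After op 4 paint(1,0,G):
GGGGGGGG
GGGGGKGG
GGGGGGGG
GGGGGGGG
GGGGGGGG
GGGGGGGG
GGGGGGGG
After op 5 fill(4,6,Y) [55 cells changed]:
YYYYYYYY
YYYYYKYY
YYYYYYYY
YYYYYYYY
YYYYYYYY
YYYYYYYY
YYYYYYYY

Answer: YYYYYYYY
YYYYYKYY
YYYYYYYY
YYYYYYYY
YYYYYYYY
YYYYYYYY
YYYYYYYY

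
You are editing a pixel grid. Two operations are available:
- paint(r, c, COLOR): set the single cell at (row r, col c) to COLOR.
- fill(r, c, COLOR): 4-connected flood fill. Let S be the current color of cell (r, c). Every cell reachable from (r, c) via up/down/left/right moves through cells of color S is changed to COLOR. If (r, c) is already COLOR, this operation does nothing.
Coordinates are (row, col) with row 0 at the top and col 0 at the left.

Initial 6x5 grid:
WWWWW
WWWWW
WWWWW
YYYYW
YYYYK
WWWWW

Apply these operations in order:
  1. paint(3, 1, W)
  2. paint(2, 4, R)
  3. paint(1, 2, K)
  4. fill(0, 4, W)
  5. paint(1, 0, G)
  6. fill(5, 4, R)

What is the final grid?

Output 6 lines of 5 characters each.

After op 1 paint(3,1,W):
WWWWW
WWWWW
WWWWW
YWYYW
YYYYK
WWWWW
After op 2 paint(2,4,R):
WWWWW
WWWWW
WWWWR
YWYYW
YYYYK
WWWWW
After op 3 paint(1,2,K):
WWWWW
WWKWW
WWWWR
YWYYW
YYYYK
WWWWW
After op 4 fill(0,4,W) [0 cells changed]:
WWWWW
WWKWW
WWWWR
YWYYW
YYYYK
WWWWW
After op 5 paint(1,0,G):
WWWWW
GWKWW
WWWWR
YWYYW
YYYYK
WWWWW
After op 6 fill(5,4,R) [5 cells changed]:
WWWWW
GWKWW
WWWWR
YWYYW
YYYYK
RRRRR

Answer: WWWWW
GWKWW
WWWWR
YWYYW
YYYYK
RRRRR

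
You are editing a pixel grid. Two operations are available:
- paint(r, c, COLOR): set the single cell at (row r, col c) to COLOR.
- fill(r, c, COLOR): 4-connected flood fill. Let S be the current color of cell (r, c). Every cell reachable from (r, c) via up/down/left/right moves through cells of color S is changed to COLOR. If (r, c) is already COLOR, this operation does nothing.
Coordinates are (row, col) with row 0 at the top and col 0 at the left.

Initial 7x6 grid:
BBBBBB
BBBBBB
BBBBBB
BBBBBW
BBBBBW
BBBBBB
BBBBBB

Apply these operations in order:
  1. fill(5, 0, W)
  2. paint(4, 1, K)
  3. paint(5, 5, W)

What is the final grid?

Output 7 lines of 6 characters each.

After op 1 fill(5,0,W) [40 cells changed]:
WWWWWW
WWWWWW
WWWWWW
WWWWWW
WWWWWW
WWWWWW
WWWWWW
After op 2 paint(4,1,K):
WWWWWW
WWWWWW
WWWWWW
WWWWWW
WKWWWW
WWWWWW
WWWWWW
After op 3 paint(5,5,W):
WWWWWW
WWWWWW
WWWWWW
WWWWWW
WKWWWW
WWWWWW
WWWWWW

Answer: WWWWWW
WWWWWW
WWWWWW
WWWWWW
WKWWWW
WWWWWW
WWWWWW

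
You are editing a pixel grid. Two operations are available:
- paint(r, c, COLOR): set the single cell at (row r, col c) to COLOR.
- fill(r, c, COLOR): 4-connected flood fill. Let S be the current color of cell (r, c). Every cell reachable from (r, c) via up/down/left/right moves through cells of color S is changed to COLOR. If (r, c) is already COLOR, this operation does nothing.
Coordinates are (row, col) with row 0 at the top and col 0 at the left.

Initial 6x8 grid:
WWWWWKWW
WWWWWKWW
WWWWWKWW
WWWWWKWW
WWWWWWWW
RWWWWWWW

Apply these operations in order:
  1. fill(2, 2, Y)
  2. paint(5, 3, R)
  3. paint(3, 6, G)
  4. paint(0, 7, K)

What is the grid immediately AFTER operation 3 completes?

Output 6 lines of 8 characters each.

After op 1 fill(2,2,Y) [43 cells changed]:
YYYYYKYY
YYYYYKYY
YYYYYKYY
YYYYYKYY
YYYYYYYY
RYYYYYYY
After op 2 paint(5,3,R):
YYYYYKYY
YYYYYKYY
YYYYYKYY
YYYYYKYY
YYYYYYYY
RYYRYYYY
After op 3 paint(3,6,G):
YYYYYKYY
YYYYYKYY
YYYYYKYY
YYYYYKGY
YYYYYYYY
RYYRYYYY

Answer: YYYYYKYY
YYYYYKYY
YYYYYKYY
YYYYYKGY
YYYYYYYY
RYYRYYYY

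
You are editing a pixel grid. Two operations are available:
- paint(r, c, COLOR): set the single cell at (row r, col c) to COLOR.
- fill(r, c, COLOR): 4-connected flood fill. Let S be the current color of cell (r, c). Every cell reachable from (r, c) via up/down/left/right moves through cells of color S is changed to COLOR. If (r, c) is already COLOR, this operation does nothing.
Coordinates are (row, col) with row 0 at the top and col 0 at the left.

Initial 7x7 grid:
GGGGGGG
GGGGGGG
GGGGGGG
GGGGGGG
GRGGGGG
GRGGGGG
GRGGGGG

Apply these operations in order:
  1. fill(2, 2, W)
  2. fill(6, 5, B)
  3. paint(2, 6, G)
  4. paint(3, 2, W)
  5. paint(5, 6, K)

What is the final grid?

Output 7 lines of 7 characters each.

Answer: BBBBBBB
BBBBBBB
BBBBBBG
BBWBBBB
BRBBBBB
BRBBBBK
BRBBBBB

Derivation:
After op 1 fill(2,2,W) [46 cells changed]:
WWWWWWW
WWWWWWW
WWWWWWW
WWWWWWW
WRWWWWW
WRWWWWW
WRWWWWW
After op 2 fill(6,5,B) [46 cells changed]:
BBBBBBB
BBBBBBB
BBBBBBB
BBBBBBB
BRBBBBB
BRBBBBB
BRBBBBB
After op 3 paint(2,6,G):
BBBBBBB
BBBBBBB
BBBBBBG
BBBBBBB
BRBBBBB
BRBBBBB
BRBBBBB
After op 4 paint(3,2,W):
BBBBBBB
BBBBBBB
BBBBBBG
BBWBBBB
BRBBBBB
BRBBBBB
BRBBBBB
After op 5 paint(5,6,K):
BBBBBBB
BBBBBBB
BBBBBBG
BBWBBBB
BRBBBBB
BRBBBBK
BRBBBBB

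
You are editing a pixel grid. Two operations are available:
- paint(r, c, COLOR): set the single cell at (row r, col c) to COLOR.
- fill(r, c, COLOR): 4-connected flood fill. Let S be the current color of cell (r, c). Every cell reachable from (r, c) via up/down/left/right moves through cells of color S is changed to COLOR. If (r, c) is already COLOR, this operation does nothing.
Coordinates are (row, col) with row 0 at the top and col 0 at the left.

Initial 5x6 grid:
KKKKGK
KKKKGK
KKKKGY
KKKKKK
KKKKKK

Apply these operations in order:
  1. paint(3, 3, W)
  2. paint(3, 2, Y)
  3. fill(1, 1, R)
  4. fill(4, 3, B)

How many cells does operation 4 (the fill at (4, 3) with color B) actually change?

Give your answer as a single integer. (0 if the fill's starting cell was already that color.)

After op 1 paint(3,3,W):
KKKKGK
KKKKGK
KKKKGY
KKKWKK
KKKKKK
After op 2 paint(3,2,Y):
KKKKGK
KKKKGK
KKKKGY
KKYWKK
KKKKKK
After op 3 fill(1,1,R) [22 cells changed]:
RRRRGK
RRRRGK
RRRRGY
RRYWRR
RRRRRR
After op 4 fill(4,3,B) [22 cells changed]:
BBBBGK
BBBBGK
BBBBGY
BBYWBB
BBBBBB

Answer: 22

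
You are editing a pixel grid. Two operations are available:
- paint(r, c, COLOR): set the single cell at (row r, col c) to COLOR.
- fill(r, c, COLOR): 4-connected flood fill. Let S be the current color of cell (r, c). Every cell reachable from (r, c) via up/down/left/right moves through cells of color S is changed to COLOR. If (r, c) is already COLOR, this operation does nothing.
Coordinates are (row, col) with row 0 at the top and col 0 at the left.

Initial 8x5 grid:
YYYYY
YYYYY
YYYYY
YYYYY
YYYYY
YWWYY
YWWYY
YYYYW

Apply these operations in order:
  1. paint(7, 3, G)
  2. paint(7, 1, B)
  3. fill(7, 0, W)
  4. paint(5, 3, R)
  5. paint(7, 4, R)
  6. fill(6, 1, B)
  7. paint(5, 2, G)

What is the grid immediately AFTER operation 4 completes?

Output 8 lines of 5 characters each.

Answer: WWWWW
WWWWW
WWWWW
WWWWW
WWWWW
WWWRW
WWWWW
WBYGW

Derivation:
After op 1 paint(7,3,G):
YYYYY
YYYYY
YYYYY
YYYYY
YYYYY
YWWYY
YWWYY
YYYGW
After op 2 paint(7,1,B):
YYYYY
YYYYY
YYYYY
YYYYY
YYYYY
YWWYY
YWWYY
YBYGW
After op 3 fill(7,0,W) [32 cells changed]:
WWWWW
WWWWW
WWWWW
WWWWW
WWWWW
WWWWW
WWWWW
WBYGW
After op 4 paint(5,3,R):
WWWWW
WWWWW
WWWWW
WWWWW
WWWWW
WWWRW
WWWWW
WBYGW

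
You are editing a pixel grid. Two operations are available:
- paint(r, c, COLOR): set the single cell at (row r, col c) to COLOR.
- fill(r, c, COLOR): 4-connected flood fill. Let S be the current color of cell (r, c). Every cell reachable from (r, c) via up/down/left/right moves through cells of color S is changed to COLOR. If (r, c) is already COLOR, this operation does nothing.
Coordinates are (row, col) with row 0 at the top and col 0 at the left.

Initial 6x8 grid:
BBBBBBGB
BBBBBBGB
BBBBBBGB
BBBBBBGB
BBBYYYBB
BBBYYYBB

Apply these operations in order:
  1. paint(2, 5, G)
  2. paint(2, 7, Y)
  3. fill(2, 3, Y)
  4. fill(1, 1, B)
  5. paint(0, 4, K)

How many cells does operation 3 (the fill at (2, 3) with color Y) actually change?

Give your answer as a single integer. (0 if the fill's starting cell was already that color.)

Answer: 29

Derivation:
After op 1 paint(2,5,G):
BBBBBBGB
BBBBBBGB
BBBBBGGB
BBBBBBGB
BBBYYYBB
BBBYYYBB
After op 2 paint(2,7,Y):
BBBBBBGB
BBBBBBGB
BBBBBGGY
BBBBBBGB
BBBYYYBB
BBBYYYBB
After op 3 fill(2,3,Y) [29 cells changed]:
YYYYYYGB
YYYYYYGB
YYYYYGGY
YYYYYYGB
YYYYYYBB
YYYYYYBB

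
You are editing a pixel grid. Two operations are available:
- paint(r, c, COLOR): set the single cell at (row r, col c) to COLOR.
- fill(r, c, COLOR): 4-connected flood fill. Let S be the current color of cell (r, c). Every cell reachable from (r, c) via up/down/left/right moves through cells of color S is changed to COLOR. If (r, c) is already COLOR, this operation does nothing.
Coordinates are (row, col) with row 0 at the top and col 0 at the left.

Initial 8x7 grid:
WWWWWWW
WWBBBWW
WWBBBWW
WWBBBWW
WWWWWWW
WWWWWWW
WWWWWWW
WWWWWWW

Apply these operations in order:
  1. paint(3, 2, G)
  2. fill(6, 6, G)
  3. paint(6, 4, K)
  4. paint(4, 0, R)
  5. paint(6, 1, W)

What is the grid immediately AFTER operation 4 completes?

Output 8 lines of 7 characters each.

Answer: GGGGGGG
GGBBBGG
GGBBBGG
GGGBBGG
RGGGGGG
GGGGGGG
GGGGKGG
GGGGGGG

Derivation:
After op 1 paint(3,2,G):
WWWWWWW
WWBBBWW
WWBBBWW
WWGBBWW
WWWWWWW
WWWWWWW
WWWWWWW
WWWWWWW
After op 2 fill(6,6,G) [47 cells changed]:
GGGGGGG
GGBBBGG
GGBBBGG
GGGBBGG
GGGGGGG
GGGGGGG
GGGGGGG
GGGGGGG
After op 3 paint(6,4,K):
GGGGGGG
GGBBBGG
GGBBBGG
GGGBBGG
GGGGGGG
GGGGGGG
GGGGKGG
GGGGGGG
After op 4 paint(4,0,R):
GGGGGGG
GGBBBGG
GGBBBGG
GGGBBGG
RGGGGGG
GGGGGGG
GGGGKGG
GGGGGGG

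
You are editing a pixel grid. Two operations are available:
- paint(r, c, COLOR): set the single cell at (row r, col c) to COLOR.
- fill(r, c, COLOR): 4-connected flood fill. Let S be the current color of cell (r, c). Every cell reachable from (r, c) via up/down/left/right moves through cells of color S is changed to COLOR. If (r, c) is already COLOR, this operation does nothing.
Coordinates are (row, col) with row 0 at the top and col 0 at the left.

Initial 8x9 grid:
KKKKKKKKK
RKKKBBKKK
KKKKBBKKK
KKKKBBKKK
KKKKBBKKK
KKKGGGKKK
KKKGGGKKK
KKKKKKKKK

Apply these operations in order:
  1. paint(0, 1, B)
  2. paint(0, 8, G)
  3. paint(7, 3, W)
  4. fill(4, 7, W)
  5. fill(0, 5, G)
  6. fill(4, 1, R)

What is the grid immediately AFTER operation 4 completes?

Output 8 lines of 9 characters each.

After op 1 paint(0,1,B):
KBKKKKKKK
RKKKBBKKK
KKKKBBKKK
KKKKBBKKK
KKKKBBKKK
KKKGGGKKK
KKKGGGKKK
KKKKKKKKK
After op 2 paint(0,8,G):
KBKKKKKKG
RKKKBBKKK
KKKKBBKKK
KKKKBBKKK
KKKKBBKKK
KKKGGGKKK
KKKGGGKKK
KKKKKKKKK
After op 3 paint(7,3,W):
KBKKKKKKG
RKKKBBKKK
KKKKBBKKK
KKKKBBKKK
KKKKBBKKK
KKKGGGKKK
KKKGGGKKK
KKKWKKKKK
After op 4 fill(4,7,W) [53 cells changed]:
KBWWWWWWG
RWWWBBWWW
WWWWBBWWW
WWWWBBWWW
WWWWBBWWW
WWWGGGWWW
WWWGGGWWW
WWWWWWWWW

Answer: KBWWWWWWG
RWWWBBWWW
WWWWBBWWW
WWWWBBWWW
WWWWBBWWW
WWWGGGWWW
WWWGGGWWW
WWWWWWWWW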